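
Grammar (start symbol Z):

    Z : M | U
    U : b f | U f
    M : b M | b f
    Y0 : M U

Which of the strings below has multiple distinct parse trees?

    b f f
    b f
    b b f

b f f: 1 tree
b f: 2 trees
b b f: 1 tree

b f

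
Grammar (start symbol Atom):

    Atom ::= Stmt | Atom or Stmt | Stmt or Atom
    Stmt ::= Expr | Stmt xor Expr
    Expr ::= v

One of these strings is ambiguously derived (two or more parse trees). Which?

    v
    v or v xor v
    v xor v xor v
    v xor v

v or v xor v

v: 1 tree
v or v xor v: 2 trees
v xor v xor v: 1 tree
v xor v: 1 tree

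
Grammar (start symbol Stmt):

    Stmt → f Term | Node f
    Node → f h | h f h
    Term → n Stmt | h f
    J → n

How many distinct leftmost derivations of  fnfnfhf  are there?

Parse trees for fnfnfhf:
  [Stmt f [Term n [Stmt f [Term n [Stmt f [Term h f]]]]]]
  [Stmt f [Term n [Stmt f [Term n [Stmt [Node f h] f]]]]]

2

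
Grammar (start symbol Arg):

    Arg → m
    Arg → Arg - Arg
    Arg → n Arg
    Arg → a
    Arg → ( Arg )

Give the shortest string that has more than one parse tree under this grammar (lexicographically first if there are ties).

length 1: no string has ≥2 trees
length 2: no string has ≥2 trees
length 3: no string has ≥2 trees
length 4: n a - a has 2 parse trees

Two derivations of n a - a:
  Arg ⇒ Arg - Arg ⇒ n Arg - Arg ⇒ n a - Arg ⇒ n a - a
  Arg ⇒ n Arg ⇒ n Arg - Arg ⇒ n a - Arg ⇒ n a - a

n a - a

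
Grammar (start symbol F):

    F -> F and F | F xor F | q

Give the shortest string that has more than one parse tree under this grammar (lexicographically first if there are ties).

q and q and q

length 1: no string has ≥2 trees
length 3: no string has ≥2 trees
length 5: q and q and q has 2 parse trees

Two derivations of q and q and q:
  F ⇒ F and F ⇒ F and F and F ⇒ q and F and F ⇒ q and q and F ⇒ q and q and q
  F ⇒ F and F ⇒ q and F ⇒ q and F and F ⇒ q and q and F ⇒ q and q and q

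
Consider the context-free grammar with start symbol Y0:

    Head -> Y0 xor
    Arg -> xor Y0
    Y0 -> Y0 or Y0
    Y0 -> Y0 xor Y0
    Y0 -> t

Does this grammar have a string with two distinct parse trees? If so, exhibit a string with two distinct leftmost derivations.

Witness: t or t or t

Derivation 1: Y0 ⇒ Y0 or Y0 ⇒ Y0 or Y0 or Y0 ⇒ t or Y0 or Y0 ⇒ t or t or Y0 ⇒ t or t or t
Derivation 2: Y0 ⇒ Y0 or Y0 ⇒ t or Y0 ⇒ t or Y0 or Y0 ⇒ t or t or Y0 ⇒ t or t or t

Two distinct leftmost derivations for the same string.

Ambiguous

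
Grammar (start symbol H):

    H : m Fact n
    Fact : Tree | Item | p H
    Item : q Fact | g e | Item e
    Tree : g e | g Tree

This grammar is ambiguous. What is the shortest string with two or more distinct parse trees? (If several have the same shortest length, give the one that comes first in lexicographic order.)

length 4: m g e n has 2 parse trees

Two derivations of m g e n:
  H ⇒ m Fact n ⇒ m Tree n ⇒ m g e n
  H ⇒ m Fact n ⇒ m Item n ⇒ m g e n

m g e n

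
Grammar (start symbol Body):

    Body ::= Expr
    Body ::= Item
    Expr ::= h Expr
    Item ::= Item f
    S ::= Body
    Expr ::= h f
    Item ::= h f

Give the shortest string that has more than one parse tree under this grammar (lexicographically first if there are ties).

h f

length 2: h f has 2 parse trees

Two derivations of h f:
  Body ⇒ Expr ⇒ h f
  Body ⇒ Item ⇒ h f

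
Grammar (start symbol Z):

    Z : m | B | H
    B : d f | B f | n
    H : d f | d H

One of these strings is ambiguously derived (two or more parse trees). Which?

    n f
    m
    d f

d f

n f: 1 tree
m: 1 tree
d f: 2 trees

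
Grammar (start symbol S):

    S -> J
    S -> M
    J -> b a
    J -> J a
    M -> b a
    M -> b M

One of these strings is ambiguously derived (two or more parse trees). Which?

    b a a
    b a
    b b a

b a

b a a: 1 tree
b a: 2 trees
b b a: 1 tree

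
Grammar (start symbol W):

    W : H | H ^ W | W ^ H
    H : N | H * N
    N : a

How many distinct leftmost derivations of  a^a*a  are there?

2

Parse trees for a^a*a:
  [W [H [N a]] ^ [W [H [H [N a]] * [N a]]]]
  [W [W [H [N a]]] ^ [H [H [N a]] * [N a]]]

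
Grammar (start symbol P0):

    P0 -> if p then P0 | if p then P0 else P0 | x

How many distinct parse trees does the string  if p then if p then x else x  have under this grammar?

2

Parse trees for if p then if p then x else x:
  [P0 if p then [P0 if p then [P0 x] else [P0 x]]]
  [P0 if p then [P0 if p then [P0 x]] else [P0 x]]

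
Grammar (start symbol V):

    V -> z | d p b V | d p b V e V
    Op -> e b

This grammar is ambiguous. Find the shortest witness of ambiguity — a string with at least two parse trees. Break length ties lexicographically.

length 1: no string has ≥2 trees
length 4: no string has ≥2 trees
length 6: no string has ≥2 trees
length 7: no string has ≥2 trees
length 9: d p b d p b z e z has 2 parse trees

Two derivations of d p b d p b z e z:
  V ⇒ d p b V ⇒ d p b d p b V e V ⇒ d p b d p b z e V ⇒ d p b d p b z e z
  V ⇒ d p b V e V ⇒ d p b d p b V e V ⇒ d p b d p b z e V ⇒ d p b d p b z e z

d p b d p b z e z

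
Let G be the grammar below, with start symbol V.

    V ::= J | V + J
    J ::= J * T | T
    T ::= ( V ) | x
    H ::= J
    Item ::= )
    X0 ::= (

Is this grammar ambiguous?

(H, Item, X0 are unreachable from V, so their rules don't affect L(V).) The grammar is stratified — V handles '+' (left-recursive), J handles '*', T atoms. Each operator has a fixed associativity and precedence level, so every string has one parse.

Unambiguous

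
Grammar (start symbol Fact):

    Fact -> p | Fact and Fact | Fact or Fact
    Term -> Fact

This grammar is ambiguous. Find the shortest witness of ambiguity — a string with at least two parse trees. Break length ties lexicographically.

length 1: no string has ≥2 trees
length 3: no string has ≥2 trees
length 5: p and p and p has 2 parse trees

Two derivations of p and p and p:
  Fact ⇒ Fact and Fact ⇒ p and Fact ⇒ p and Fact and Fact ⇒ p and p and Fact ⇒ p and p and p
  Fact ⇒ Fact and Fact ⇒ Fact and Fact and Fact ⇒ p and Fact and Fact ⇒ p and p and Fact ⇒ p and p and p

p and p and p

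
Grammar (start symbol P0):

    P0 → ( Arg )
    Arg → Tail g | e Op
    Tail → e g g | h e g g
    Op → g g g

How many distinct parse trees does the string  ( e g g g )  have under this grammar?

Parse trees for ( e g g g ):
  [P0 ( [Arg [Tail e g g] g] )]
  [P0 ( [Arg e [Op g g g]] )]

2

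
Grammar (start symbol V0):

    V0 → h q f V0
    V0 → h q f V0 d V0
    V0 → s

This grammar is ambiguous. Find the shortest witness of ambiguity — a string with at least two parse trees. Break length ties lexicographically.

length 1: no string has ≥2 trees
length 4: no string has ≥2 trees
length 6: no string has ≥2 trees
length 7: no string has ≥2 trees
length 9: h q f h q f s d s has 2 parse trees

Two derivations of h q f h q f s d s:
  V0 ⇒ h q f V0 ⇒ h q f h q f V0 d V0 ⇒ h q f h q f s d V0 ⇒ h q f h q f s d s
  V0 ⇒ h q f V0 d V0 ⇒ h q f h q f V0 d V0 ⇒ h q f h q f s d V0 ⇒ h q f h q f s d s

h q f h q f s d s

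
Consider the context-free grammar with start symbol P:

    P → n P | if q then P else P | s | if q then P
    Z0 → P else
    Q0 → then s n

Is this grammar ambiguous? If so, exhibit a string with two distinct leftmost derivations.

Ambiguous

Witness: if q then if q then s else s

Derivation 1: P ⇒ if q then P else P ⇒ if q then if q then P else P ⇒ if q then if q then s else P ⇒ if q then if q then s else s
Derivation 2: P ⇒ if q then P ⇒ if q then if q then P else P ⇒ if q then if q then s else P ⇒ if q then if q then s else s

Two distinct leftmost derivations for the same string.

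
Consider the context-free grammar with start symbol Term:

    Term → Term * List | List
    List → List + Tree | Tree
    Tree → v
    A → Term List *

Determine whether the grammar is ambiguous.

Unambiguous

Only Term, List, Tree are reachable from Term; ignoring the rest: Term → Term * List | List  ;  List → List + Tree | Tree  — a left-associative chain with Tree at the bottom. Each string factors uniquely by precedence.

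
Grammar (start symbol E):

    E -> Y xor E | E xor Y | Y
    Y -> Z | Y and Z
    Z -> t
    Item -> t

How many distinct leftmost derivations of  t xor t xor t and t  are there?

Parse trees for t xor t xor t and t:
  [E [Y [Z t]] xor [E [Y [Z t]] xor [E [Y [Y [Z t]] and [Z t]]]]]
  [E [Y [Z t]] xor [E [E [Y [Z t]]] xor [Y [Y [Z t]] and [Z t]]]]
  [E [E [Y [Z t]] xor [E [Y [Z t]]]] xor [Y [Y [Z t]] and [Z t]]]
  [E [E [E [Y [Z t]]] xor [Y [Z t]]] xor [Y [Y [Z t]] and [Z t]]]

4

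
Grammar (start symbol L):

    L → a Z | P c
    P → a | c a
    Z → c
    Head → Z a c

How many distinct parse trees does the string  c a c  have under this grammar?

Parse trees for c a c:
  [L [P c a] c]

1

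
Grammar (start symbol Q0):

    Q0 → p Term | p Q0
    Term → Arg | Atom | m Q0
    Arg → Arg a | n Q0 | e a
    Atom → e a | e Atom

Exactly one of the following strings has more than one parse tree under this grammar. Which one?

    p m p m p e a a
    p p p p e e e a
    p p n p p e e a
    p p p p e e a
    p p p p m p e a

p p p p m p e a

p m p m p e a a: 1 tree
p p p p e e e a: 1 tree
p p n p p e e a: 1 tree
p p p p e e a: 1 tree
p p p p m p e a: 2 trees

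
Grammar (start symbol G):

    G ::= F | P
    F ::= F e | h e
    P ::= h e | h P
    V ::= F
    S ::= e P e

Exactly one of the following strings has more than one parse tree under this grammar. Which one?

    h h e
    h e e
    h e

h e

h h e: 1 tree
h e e: 1 tree
h e: 2 trees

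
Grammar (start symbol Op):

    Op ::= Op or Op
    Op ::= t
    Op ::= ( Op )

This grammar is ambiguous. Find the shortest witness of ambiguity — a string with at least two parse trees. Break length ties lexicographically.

t or t or t

length 1: no string has ≥2 trees
length 3: no string has ≥2 trees
length 5: t or t or t has 2 parse trees

Two derivations of t or t or t:
  Op ⇒ Op or Op ⇒ Op or Op or Op ⇒ t or Op or Op ⇒ t or t or Op ⇒ t or t or t
  Op ⇒ Op or Op ⇒ t or Op ⇒ t or Op or Op ⇒ t or t or Op ⇒ t or t or t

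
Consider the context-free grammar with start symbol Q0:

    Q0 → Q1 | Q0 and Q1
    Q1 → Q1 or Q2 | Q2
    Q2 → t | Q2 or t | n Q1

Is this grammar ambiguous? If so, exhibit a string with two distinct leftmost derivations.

Ambiguous

Witness: t or t

Derivation 1: Q0 ⇒ Q1 ⇒ Q1 or Q2 ⇒ Q2 or Q2 ⇒ t or Q2 ⇒ t or t
Derivation 2: Q0 ⇒ Q1 ⇒ Q2 ⇒ Q2 or t ⇒ t or t

Two distinct leftmost derivations for the same string.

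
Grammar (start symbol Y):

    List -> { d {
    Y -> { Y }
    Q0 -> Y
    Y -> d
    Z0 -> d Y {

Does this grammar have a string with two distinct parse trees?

(Z0, List, Q0 are unreachable from Y, so their rules don't affect L(Y).) Each string is a nest of matched brackets around a single atom. An opening bracket forces the recursive rule; an atom forces the base rule.

Unambiguous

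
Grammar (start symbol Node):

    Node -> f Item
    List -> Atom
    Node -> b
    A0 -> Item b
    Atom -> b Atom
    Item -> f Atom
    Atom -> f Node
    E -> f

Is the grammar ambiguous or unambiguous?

Only Node, Item, Atom are reachable from Node; ignoring the rest: Restricted to the reachable nonterminals, every rule has the form A → t or A → t B, and no two rules for the same A share a first terminal. The grammar encodes a DFA — one run per string.

Unambiguous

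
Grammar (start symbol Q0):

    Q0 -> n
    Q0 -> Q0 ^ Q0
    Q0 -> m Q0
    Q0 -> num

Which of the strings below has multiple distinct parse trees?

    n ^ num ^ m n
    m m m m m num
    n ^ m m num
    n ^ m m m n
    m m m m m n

n ^ num ^ m n: 2 trees
m m m m m num: 1 tree
n ^ m m num: 1 tree
n ^ m m m n: 1 tree
m m m m m n: 1 tree

n ^ num ^ m n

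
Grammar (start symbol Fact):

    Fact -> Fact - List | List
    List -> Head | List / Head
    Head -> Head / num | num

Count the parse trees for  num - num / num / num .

Parse trees for num - num / num / num:
  [Fact [Fact [List [Head num]]] - [List [Head [Head [Head num] / num] / num]]]
  [Fact [Fact [List [Head num]]] - [List [List [Head num]] / [Head [Head num] / num]]]
  [Fact [Fact [List [Head num]]] - [List [List [Head [Head num] / num]] / [Head num]]]
  [Fact [Fact [List [Head num]]] - [List [List [List [Head num]] / [Head num]] / [Head num]]]

4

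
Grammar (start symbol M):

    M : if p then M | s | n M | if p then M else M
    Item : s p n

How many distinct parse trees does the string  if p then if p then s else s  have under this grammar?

2

Parse trees for if p then if p then s else s:
  [M if p then [M if p then [M s] else [M s]]]
  [M if p then [M if p then [M s]] else [M s]]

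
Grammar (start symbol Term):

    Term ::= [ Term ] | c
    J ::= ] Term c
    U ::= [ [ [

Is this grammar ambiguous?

Unambiguous

(J, U are unreachable from Term, so their rules don't affect L(Term).) L(Term) is { openⁿ atom closeⁿ : n ≥ 0 }. The bracket depth fixes n, and the derivation is forced at every step.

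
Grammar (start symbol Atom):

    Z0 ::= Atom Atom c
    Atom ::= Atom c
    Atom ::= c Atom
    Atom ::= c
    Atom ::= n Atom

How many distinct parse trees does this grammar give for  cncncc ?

Parse trees for cncncc:
  [Atom [Atom c [Atom n [Atom c [Atom n [Atom c]]]]] c]
  [Atom c [Atom [Atom n [Atom c [Atom n [Atom c]]]] c]]
  [Atom c [Atom n [Atom [Atom c [Atom n [Atom c]]] c]]]
  [Atom c [Atom n [Atom c [Atom [Atom n [Atom c]] c]]]]
  [Atom c [Atom n [Atom c [Atom n [Atom [Atom c] c]]]]]
  [Atom c [Atom n [Atom c [Atom n [Atom c [Atom c]]]]]]

6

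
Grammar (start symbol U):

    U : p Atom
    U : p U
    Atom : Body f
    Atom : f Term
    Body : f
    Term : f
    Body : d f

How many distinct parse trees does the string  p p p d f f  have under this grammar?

1

Parse trees for p p p d f f:
  [U p [U p [U p [Atom [Body d f] f]]]]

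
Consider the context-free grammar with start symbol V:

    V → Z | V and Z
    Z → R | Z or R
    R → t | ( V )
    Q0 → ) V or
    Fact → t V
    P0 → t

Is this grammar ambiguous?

(Q0, Fact, P0 are unreachable from V, so their rules don't affect L(V).) This is a standard precedence ladder (V over Z over R), with each level left-recursive on its own operator ('and' at V, 'or' at Z). That structure is LR(1), hence unambiguous.

Unambiguous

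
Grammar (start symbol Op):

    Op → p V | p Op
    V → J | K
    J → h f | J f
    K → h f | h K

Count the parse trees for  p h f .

Parse trees for p h f:
  [Op p [V [J h f]]]
  [Op p [V [K h f]]]

2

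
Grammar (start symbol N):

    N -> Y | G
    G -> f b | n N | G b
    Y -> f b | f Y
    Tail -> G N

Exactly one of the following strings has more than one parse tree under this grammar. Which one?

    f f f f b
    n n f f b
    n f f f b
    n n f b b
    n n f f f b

f f f f b: 1 tree
n n f f b: 1 tree
n f f f b: 1 tree
n n f b b: 5 trees
n n f f f b: 1 tree

n n f b b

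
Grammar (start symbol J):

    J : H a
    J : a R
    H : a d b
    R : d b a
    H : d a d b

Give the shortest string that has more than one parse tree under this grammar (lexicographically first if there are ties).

length 4: a d b a has 2 parse trees

Two derivations of a d b a:
  J ⇒ H a ⇒ a d b a
  J ⇒ a R ⇒ a d b a

a d b a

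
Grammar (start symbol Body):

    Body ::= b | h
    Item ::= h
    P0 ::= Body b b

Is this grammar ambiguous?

Unambiguous

(Item, P0 are unreachable from Body, so their rules don't affect L(Body).) Restricted to the reachable nonterminals, every rule has the form A → t or A → t B, and no two rules for the same A share a first terminal. The grammar encodes a DFA — one run per string.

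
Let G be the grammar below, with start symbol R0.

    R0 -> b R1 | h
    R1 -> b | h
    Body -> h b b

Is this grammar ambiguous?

(Body is unreachable from R0, so its rules don't affect L(R0).) Restricted to the reachable nonterminals, every rule has the form A → t or A → t B, and no two rules for the same A share a first terminal. The grammar encodes a DFA — one run per string.

Unambiguous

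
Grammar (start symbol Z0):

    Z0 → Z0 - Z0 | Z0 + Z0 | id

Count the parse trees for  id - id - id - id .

Parse trees for id - id - id - id:
  [Z0 [Z0 id] - [Z0 [Z0 id] - [Z0 [Z0 id] - [Z0 id]]]]
  [Z0 [Z0 id] - [Z0 [Z0 [Z0 id] - [Z0 id]] - [Z0 id]]]
  [Z0 [Z0 [Z0 id] - [Z0 id]] - [Z0 [Z0 id] - [Z0 id]]]
  [Z0 [Z0 [Z0 id] - [Z0 [Z0 id] - [Z0 id]]] - [Z0 id]]
  [Z0 [Z0 [Z0 [Z0 id] - [Z0 id]] - [Z0 id]] - [Z0 id]]

5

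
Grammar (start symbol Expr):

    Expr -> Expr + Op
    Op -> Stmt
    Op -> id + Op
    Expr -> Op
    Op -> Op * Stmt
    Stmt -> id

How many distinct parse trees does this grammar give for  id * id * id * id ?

Parse trees for id * id * id * id:
  [Expr [Op [Op [Op [Op [Stmt id]] * [Stmt id]] * [Stmt id]] * [Stmt id]]]

1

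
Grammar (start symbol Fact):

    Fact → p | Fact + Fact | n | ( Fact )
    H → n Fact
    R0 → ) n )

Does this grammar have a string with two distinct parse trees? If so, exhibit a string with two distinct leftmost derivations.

Ambiguous

Witness: n + n + n

Derivation 1: Fact ⇒ Fact + Fact ⇒ Fact + Fact + Fact ⇒ n + Fact + Fact ⇒ n + n + Fact ⇒ n + n + n
Derivation 2: Fact ⇒ Fact + Fact ⇒ n + Fact ⇒ n + Fact + Fact ⇒ n + n + Fact ⇒ n + n + n

Two distinct leftmost derivations for the same string.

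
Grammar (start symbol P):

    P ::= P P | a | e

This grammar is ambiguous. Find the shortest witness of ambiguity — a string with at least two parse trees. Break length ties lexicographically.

length 1: no string has ≥2 trees
length 2: no string has ≥2 trees
length 3: a a a has 2 parse trees

Two derivations of a a a:
  P ⇒ P P ⇒ P P P ⇒ a P P ⇒ a a P ⇒ a a a
  P ⇒ P P ⇒ a P ⇒ a P P ⇒ a a P ⇒ a a a

a a a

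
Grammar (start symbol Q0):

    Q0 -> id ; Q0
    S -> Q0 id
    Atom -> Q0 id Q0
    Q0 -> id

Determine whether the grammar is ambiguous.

(Atom, S are unreachable from Q0, so their rules don't affect L(Q0).) The reachable grammar is A → atom sep A | atom. Each atom is followed by either the separator (recurse) or end-of-string (stop) — no choice point.

Unambiguous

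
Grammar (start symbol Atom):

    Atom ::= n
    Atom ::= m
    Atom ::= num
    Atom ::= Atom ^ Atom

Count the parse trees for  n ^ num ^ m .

2

Parse trees for n ^ num ^ m:
  [Atom [Atom n] ^ [Atom [Atom num] ^ [Atom m]]]
  [Atom [Atom [Atom n] ^ [Atom num]] ^ [Atom m]]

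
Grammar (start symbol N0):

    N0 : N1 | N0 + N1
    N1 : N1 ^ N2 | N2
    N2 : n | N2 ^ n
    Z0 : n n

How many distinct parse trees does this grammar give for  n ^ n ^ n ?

Parse trees for n ^ n ^ n:
  [N0 [N1 [N1 [N2 n]] ^ [N2 [N2 n] ^ n]]]
  [N0 [N1 [N1 [N1 [N2 n]] ^ [N2 n]] ^ [N2 n]]]
  [N0 [N1 [N1 [N2 [N2 n] ^ n]] ^ [N2 n]]]
  [N0 [N1 [N2 [N2 [N2 n] ^ n] ^ n]]]

4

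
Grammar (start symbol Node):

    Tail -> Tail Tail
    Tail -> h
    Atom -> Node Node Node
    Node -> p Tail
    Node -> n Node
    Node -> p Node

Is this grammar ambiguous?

Ambiguous

Witness: p h h h

Derivation 1: Node ⇒ p Tail ⇒ p Tail Tail ⇒ p Tail Tail Tail ⇒ p h Tail Tail ⇒ p h h Tail ⇒ p h h h
Derivation 2: Node ⇒ p Tail ⇒ p Tail Tail ⇒ p h Tail ⇒ p h Tail Tail ⇒ p h h Tail ⇒ p h h h

Two distinct leftmost derivations for the same string.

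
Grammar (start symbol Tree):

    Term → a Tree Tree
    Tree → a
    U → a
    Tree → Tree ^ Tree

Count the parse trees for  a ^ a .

Parse trees for a ^ a:
  [Tree [Tree a] ^ [Tree a]]

1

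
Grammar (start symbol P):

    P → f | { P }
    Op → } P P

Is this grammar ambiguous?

Only P is reachable from P; ignoring the rest: L(P) is { openⁿ atom closeⁿ : n ≥ 0 }. The bracket depth fixes n, and the derivation is forced at every step.

Unambiguous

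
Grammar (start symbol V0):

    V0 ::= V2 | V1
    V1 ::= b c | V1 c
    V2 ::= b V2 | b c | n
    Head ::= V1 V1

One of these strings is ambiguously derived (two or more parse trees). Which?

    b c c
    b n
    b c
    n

b c

b c c: 1 tree
b n: 1 tree
b c: 2 trees
n: 1 tree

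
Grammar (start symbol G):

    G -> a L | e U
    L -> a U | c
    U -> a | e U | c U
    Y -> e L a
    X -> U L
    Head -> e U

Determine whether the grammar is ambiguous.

Unambiguous

(Y, X, Head are unreachable from G, so their rules don't affect L(G).) The reachable rules are right-linear with at most one rule per (nonterminal, next-terminal) pair. Each input token forces the next rule, so parsing is deterministic.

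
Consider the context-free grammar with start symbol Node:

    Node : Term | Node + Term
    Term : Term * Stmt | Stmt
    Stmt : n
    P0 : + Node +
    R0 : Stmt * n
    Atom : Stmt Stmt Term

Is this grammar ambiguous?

Unambiguous

Only Node, Term, Stmt are reachable from Node; ignoring the rest: This is a standard precedence ladder (Node over Term over Stmt), with each level left-recursive on its own operator ('+' at Node, '*' at Term). That structure is LR(1), hence unambiguous.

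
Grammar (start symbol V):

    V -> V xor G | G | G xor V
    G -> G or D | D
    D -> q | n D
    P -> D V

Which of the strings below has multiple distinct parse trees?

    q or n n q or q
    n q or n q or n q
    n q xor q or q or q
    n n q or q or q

n q xor q or q or q

q or n n q or q: 1 tree
n q or n q or n q: 1 tree
n q xor q or q or q: 2 trees
n n q or q or q: 1 tree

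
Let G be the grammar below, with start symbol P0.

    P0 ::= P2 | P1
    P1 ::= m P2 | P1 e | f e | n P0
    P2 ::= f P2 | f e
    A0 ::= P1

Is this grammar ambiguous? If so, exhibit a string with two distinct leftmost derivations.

Witness: f e

Derivation 1: P0 ⇒ P2 ⇒ f e
Derivation 2: P0 ⇒ P1 ⇒ f e

Two distinct leftmost derivations for the same string.

Ambiguous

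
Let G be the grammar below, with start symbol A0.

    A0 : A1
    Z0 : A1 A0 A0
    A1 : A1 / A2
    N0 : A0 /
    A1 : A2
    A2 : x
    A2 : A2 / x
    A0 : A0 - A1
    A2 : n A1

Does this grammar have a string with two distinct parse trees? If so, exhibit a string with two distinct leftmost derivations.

Ambiguous

Witness: x / x

Derivation 1: A0 ⇒ A1 ⇒ A1 / A2 ⇒ A2 / A2 ⇒ x / A2 ⇒ x / x
Derivation 2: A0 ⇒ A1 ⇒ A2 ⇒ A2 / x ⇒ x / x

Two distinct leftmost derivations for the same string.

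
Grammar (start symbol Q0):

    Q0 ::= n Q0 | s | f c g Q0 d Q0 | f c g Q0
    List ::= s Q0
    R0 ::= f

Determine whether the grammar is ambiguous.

Ambiguous

Witness: f c g f c g s d s

Derivation 1: Q0 ⇒ f c g Q0 d Q0 ⇒ f c g f c g Q0 d Q0 ⇒ f c g f c g s d Q0 ⇒ f c g f c g s d s
Derivation 2: Q0 ⇒ f c g Q0 ⇒ f c g f c g Q0 d Q0 ⇒ f c g f c g s d Q0 ⇒ f c g f c g s d s

Two distinct leftmost derivations for the same string.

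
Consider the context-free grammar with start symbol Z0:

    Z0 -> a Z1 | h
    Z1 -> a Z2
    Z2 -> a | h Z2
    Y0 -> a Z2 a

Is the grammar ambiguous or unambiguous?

Unambiguous

(Y0 is unreachable from Z0, so its rules don't affect L(Z0).) Restricted to the reachable nonterminals, every rule has the form A → t or A → t B, and no two rules for the same A share a first terminal. The grammar encodes a DFA — one run per string.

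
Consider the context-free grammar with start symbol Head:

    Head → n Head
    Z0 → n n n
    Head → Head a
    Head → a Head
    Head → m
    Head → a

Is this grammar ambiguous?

Witness: a a

Derivation 1: Head ⇒ Head a ⇒ a a
Derivation 2: Head ⇒ a Head ⇒ a a

Two distinct leftmost derivations for the same string.

Ambiguous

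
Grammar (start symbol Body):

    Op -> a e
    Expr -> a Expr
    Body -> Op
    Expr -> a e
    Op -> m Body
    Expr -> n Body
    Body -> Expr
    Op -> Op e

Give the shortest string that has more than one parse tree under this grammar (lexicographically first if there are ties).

length 2: a e has 2 parse trees

Two derivations of a e:
  Body ⇒ Op ⇒ a e
  Body ⇒ Expr ⇒ a e

a e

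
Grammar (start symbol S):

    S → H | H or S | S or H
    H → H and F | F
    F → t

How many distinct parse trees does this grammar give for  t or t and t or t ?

Parse trees for t or t and t or t:
  [S [H [F t]] or [S [H [H [F t]] and [F t]] or [S [H [F t]]]]]
  [S [H [F t]] or [S [S [H [H [F t]] and [F t]]] or [H [F t]]]]
  [S [S [H [F t]] or [S [H [H [F t]] and [F t]]]] or [H [F t]]]
  [S [S [S [H [F t]]] or [H [H [F t]] and [F t]]] or [H [F t]]]

4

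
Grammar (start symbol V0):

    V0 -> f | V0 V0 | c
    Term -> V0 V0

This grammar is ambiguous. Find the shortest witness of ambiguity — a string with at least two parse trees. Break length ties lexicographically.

length 1: no string has ≥2 trees
length 2: no string has ≥2 trees
length 3: c c c has 2 parse trees

Two derivations of c c c:
  V0 ⇒ V0 V0 ⇒ V0 V0 V0 ⇒ c V0 V0 ⇒ c c V0 ⇒ c c c
  V0 ⇒ V0 V0 ⇒ c V0 ⇒ c V0 V0 ⇒ c c V0 ⇒ c c c

c c c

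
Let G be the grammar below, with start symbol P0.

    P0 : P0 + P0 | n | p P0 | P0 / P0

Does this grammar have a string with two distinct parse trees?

Witness: p n + n

Derivation 1: P0 ⇒ P0 + P0 ⇒ p P0 + P0 ⇒ p n + P0 ⇒ p n + n
Derivation 2: P0 ⇒ p P0 ⇒ p P0 + P0 ⇒ p n + P0 ⇒ p n + n

Two distinct leftmost derivations for the same string.

Ambiguous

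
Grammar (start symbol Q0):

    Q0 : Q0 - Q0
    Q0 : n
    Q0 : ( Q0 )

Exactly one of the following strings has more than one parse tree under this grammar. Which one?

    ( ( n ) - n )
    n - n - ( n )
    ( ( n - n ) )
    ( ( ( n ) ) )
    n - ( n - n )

( ( n ) - n ): 1 tree
n - n - ( n ): 2 trees
( ( n - n ) ): 1 tree
( ( ( n ) ) ): 1 tree
n - ( n - n ): 1 tree

n - n - ( n )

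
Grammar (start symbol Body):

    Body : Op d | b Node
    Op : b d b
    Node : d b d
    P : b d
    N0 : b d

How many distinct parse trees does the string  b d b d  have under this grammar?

2

Parse trees for b d b d:
  [Body [Op b d b] d]
  [Body b [Node d b d]]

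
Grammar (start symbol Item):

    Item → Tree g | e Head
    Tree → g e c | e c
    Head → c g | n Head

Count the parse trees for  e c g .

2

Parse trees for e c g:
  [Item [Tree e c] g]
  [Item e [Head c g]]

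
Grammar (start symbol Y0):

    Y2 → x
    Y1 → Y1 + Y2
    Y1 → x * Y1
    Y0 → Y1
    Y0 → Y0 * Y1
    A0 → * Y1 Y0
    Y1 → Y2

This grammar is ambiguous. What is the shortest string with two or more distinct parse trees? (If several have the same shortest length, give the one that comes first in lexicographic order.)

x * x

length 1: no string has ≥2 trees
length 3: x * x has 2 parse trees

Two derivations of x * x:
  Y0 ⇒ Y1 ⇒ x * Y1 ⇒ x * Y2 ⇒ x * x
  Y0 ⇒ Y0 * Y1 ⇒ Y1 * Y1 ⇒ Y2 * Y1 ⇒ x * Y1 ⇒ x * Y2 ⇒ x * x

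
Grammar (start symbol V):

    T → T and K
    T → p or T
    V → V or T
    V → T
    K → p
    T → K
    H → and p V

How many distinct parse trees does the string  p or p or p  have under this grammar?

Parse trees for p or p or p:
  [V [V [T [K p]]] or [T p or [T [K p]]]]
  [V [V [V [T [K p]]] or [T [K p]]] or [T [K p]]]
  [V [V [T p or [T [K p]]]] or [T [K p]]]
  [V [T p or [T p or [T [K p]]]]]

4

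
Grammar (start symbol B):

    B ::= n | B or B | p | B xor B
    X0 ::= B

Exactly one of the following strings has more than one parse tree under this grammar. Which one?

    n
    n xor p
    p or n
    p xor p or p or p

p xor p or p or p

n: 1 tree
n xor p: 1 tree
p or n: 1 tree
p xor p or p or p: 5 trees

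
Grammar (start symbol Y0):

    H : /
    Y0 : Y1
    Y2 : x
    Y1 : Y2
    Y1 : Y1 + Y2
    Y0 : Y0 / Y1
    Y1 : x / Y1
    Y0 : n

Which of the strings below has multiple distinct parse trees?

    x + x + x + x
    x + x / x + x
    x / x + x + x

x / x + x + x

x + x + x + x: 1 tree
x + x / x + x: 1 tree
x / x + x + x: 4 trees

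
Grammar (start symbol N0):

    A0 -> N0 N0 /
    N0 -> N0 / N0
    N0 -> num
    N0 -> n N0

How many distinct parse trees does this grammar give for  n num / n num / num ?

7

Parse trees for n num / n num / num:
  [N0 [N0 n [N0 num]] / [N0 [N0 n [N0 num]] / [N0 num]]]
  [N0 [N0 n [N0 num]] / [N0 n [N0 [N0 num] / [N0 num]]]]
  [N0 [N0 [N0 n [N0 num]] / [N0 n [N0 num]]] / [N0 num]]
  [N0 [N0 n [N0 [N0 num] / [N0 n [N0 num]]]] / [N0 num]]
  [N0 n [N0 [N0 num] / [N0 [N0 n [N0 num]] / [N0 num]]]]
  [N0 n [N0 [N0 num] / [N0 n [N0 [N0 num] / [N0 num]]]]]
  [N0 n [N0 [N0 [N0 num] / [N0 n [N0 num]]] / [N0 num]]]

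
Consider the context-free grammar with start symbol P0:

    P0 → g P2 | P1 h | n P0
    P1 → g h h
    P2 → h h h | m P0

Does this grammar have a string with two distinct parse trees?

Ambiguous

Witness: g h h h

Derivation 1: P0 ⇒ g P2 ⇒ g h h h
Derivation 2: P0 ⇒ P1 h ⇒ g h h h

Two distinct leftmost derivations for the same string.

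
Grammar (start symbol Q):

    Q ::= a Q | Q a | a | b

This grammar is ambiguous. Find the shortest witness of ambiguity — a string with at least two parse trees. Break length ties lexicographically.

length 1: no string has ≥2 trees
length 2: a a has 2 parse trees

Two derivations of a a:
  Q ⇒ a Q ⇒ a a
  Q ⇒ Q a ⇒ a a

a a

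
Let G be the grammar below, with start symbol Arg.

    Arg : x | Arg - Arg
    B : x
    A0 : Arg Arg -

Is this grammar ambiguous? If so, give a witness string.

Witness: x - x - x

Derivation 1: Arg ⇒ Arg - Arg ⇒ x - Arg ⇒ x - Arg - Arg ⇒ x - x - Arg ⇒ x - x - x
Derivation 2: Arg ⇒ Arg - Arg ⇒ Arg - Arg - Arg ⇒ x - Arg - Arg ⇒ x - x - Arg ⇒ x - x - x

Two distinct leftmost derivations for the same string.

Ambiguous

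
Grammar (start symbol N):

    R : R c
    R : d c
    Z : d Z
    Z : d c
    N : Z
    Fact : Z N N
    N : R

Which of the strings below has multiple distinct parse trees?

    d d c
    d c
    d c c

d c

d d c: 1 tree
d c: 2 trees
d c c: 1 tree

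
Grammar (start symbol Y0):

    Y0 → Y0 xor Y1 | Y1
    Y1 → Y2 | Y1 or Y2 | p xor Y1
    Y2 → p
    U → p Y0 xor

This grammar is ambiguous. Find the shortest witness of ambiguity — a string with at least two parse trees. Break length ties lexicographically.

p xor p

length 1: no string has ≥2 trees
length 3: p xor p has 2 parse trees

Two derivations of p xor p:
  Y0 ⇒ Y0 xor Y1 ⇒ Y1 xor Y1 ⇒ Y2 xor Y1 ⇒ p xor Y1 ⇒ p xor Y2 ⇒ p xor p
  Y0 ⇒ Y1 ⇒ p xor Y1 ⇒ p xor Y2 ⇒ p xor p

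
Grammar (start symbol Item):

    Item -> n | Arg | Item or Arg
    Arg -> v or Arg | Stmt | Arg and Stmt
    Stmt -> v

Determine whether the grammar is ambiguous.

Ambiguous

Witness: v or v

Derivation 1: Item ⇒ Arg ⇒ v or Arg ⇒ v or Stmt ⇒ v or v
Derivation 2: Item ⇒ Item or Arg ⇒ Arg or Arg ⇒ Stmt or Arg ⇒ v or Arg ⇒ v or Stmt ⇒ v or v

Two distinct leftmost derivations for the same string.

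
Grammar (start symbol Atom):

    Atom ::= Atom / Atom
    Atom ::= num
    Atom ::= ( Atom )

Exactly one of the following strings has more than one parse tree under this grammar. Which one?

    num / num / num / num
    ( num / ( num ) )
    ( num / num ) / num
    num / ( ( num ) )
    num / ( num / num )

num / num / num / num

num / num / num / num: 5 trees
( num / ( num ) ): 1 tree
( num / num ) / num: 1 tree
num / ( ( num ) ): 1 tree
num / ( num / num ): 1 tree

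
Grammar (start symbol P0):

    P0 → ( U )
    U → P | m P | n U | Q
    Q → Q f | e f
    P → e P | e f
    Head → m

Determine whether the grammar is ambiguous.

Ambiguous

Witness: ( e f )

Derivation 1: P0 ⇒ ( U ) ⇒ ( P ) ⇒ ( e f )
Derivation 2: P0 ⇒ ( U ) ⇒ ( Q ) ⇒ ( e f )

Two distinct leftmost derivations for the same string.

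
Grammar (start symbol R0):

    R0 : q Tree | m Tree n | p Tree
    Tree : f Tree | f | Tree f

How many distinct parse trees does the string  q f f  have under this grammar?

Parse trees for q f f:
  [R0 q [Tree f [Tree f]]]
  [R0 q [Tree [Tree f] f]]

2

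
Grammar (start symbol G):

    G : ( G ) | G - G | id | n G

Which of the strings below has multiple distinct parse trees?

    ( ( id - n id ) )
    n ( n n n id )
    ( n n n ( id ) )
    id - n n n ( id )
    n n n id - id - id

( ( id - n id ) ): 1 tree
n ( n n n id ): 1 tree
( n n n ( id ) ): 1 tree
id - n n n ( id ): 1 tree
n n n id - id - id: 14 trees

n n n id - id - id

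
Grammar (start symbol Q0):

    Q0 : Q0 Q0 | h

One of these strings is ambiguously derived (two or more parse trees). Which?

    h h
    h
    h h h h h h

h h h h h h

h h: 1 tree
h: 1 tree
h h h h h h: 42 trees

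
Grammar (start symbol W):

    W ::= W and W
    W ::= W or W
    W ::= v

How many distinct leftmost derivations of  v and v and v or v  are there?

5

Parse trees for v and v and v or v:
  [W [W v] and [W [W v] and [W [W v] or [W v]]]]
  [W [W v] and [W [W [W v] and [W v]] or [W v]]]
  [W [W [W v] and [W v]] and [W [W v] or [W v]]]
  [W [W [W v] and [W [W v] and [W v]]] or [W v]]
  [W [W [W [W v] and [W v]] and [W v]] or [W v]]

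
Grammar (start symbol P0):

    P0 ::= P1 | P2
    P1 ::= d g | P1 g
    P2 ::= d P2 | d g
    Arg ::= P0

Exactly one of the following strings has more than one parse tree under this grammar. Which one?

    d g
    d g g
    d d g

d g

d g: 2 trees
d g g: 1 tree
d d g: 1 tree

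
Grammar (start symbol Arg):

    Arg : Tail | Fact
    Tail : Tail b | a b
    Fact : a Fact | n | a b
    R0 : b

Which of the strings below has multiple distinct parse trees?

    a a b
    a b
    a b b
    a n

a a b: 1 tree
a b: 2 trees
a b b: 1 tree
a n: 1 tree

a b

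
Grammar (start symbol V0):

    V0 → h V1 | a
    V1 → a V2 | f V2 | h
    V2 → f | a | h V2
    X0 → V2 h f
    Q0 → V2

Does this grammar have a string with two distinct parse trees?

Unambiguous

(X0, Q0 are unreachable from V0, so their rules don't affect L(V0).) Restricted to the reachable nonterminals, every rule has the form A → t or A → t B, and no two rules for the same A share a first terminal. The grammar encodes a DFA — one run per string.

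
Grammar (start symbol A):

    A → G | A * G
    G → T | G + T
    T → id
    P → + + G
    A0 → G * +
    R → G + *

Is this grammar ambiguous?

Only A, G, T are reachable from A; ignoring the rest: The grammar is stratified — A handles '*' (left-recursive), G handles '+', T atoms. Each operator has a fixed associativity and precedence level, so every string has one parse.

Unambiguous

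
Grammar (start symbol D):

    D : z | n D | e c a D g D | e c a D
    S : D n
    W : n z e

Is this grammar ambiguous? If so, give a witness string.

Witness: e c a e c a z g z

Derivation 1: D ⇒ e c a D g D ⇒ e c a e c a D g D ⇒ e c a e c a z g D ⇒ e c a e c a z g z
Derivation 2: D ⇒ e c a D ⇒ e c a e c a D g D ⇒ e c a e c a z g D ⇒ e c a e c a z g z

Two distinct leftmost derivations for the same string.

Ambiguous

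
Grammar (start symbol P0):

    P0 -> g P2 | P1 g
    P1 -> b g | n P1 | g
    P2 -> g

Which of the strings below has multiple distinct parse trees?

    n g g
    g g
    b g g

g g

n g g: 1 tree
g g: 2 trees
b g g: 1 tree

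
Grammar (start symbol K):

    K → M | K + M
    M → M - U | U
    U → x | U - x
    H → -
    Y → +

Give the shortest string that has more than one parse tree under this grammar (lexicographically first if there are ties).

x - x

length 1: no string has ≥2 trees
length 3: x - x has 2 parse trees

Two derivations of x - x:
  K ⇒ M ⇒ M - U ⇒ U - U ⇒ x - U ⇒ x - x
  K ⇒ M ⇒ U ⇒ U - x ⇒ x - x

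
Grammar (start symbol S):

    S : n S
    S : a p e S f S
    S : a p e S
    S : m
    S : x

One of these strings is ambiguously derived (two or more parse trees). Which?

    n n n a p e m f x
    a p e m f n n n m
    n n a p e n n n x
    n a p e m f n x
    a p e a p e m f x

a p e a p e m f x

n n n a p e m f x: 1 tree
a p e m f n n n m: 1 tree
n n a p e n n n x: 1 tree
n a p e m f n x: 1 tree
a p e a p e m f x: 2 trees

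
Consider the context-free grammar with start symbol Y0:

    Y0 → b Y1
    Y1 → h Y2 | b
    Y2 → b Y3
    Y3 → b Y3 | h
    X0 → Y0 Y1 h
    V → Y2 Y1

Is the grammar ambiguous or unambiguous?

(X0, V are unreachable from Y0, so their rules don't affect L(Y0).) Restricted to the reachable nonterminals, every rule has the form A → t or A → t B, and no two rules for the same A share a first terminal. The grammar encodes a DFA — one run per string.

Unambiguous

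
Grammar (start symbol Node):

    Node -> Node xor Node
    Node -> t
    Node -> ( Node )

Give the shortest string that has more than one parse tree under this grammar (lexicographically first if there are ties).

length 1: no string has ≥2 trees
length 3: no string has ≥2 trees
length 5: t xor t xor t has 2 parse trees

Two derivations of t xor t xor t:
  Node ⇒ Node xor Node ⇒ Node xor Node xor Node ⇒ t xor Node xor Node ⇒ t xor t xor Node ⇒ t xor t xor t
  Node ⇒ Node xor Node ⇒ t xor Node ⇒ t xor Node xor Node ⇒ t xor t xor Node ⇒ t xor t xor t

t xor t xor t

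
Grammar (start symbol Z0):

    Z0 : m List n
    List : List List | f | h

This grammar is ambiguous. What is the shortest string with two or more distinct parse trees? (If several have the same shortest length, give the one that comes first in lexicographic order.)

m f f f n

length 3: no string has ≥2 trees
length 4: no string has ≥2 trees
length 5: m f f f n has 2 parse trees

Two derivations of m f f f n:
  Z0 ⇒ m List n ⇒ m List List n ⇒ m List List List n ⇒ m f List List n ⇒ m f f List n ⇒ m f f f n
  Z0 ⇒ m List n ⇒ m List List n ⇒ m f List n ⇒ m f List List n ⇒ m f f List n ⇒ m f f f n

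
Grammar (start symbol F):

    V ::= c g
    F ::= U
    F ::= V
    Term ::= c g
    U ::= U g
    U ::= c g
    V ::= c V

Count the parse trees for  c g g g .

1

Parse trees for c g g g:
  [F [U [U [U c g] g] g]]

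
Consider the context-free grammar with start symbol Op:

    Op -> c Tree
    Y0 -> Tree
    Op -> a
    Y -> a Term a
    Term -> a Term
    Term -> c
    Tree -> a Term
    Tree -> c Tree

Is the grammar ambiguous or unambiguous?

(Y, Y0 are unreachable from Op, so their rules don't affect L(Op).) Each reachable nonterminal has at most one production per leading terminal, and all productions are right-linear; the derivation is determined token-by-token.

Unambiguous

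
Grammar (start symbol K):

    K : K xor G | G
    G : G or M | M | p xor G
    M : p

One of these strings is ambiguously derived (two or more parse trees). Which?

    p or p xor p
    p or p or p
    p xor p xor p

p xor p xor p

p or p xor p: 1 tree
p or p or p: 1 tree
p xor p xor p: 4 trees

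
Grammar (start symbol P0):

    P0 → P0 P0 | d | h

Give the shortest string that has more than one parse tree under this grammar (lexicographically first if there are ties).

d d d

length 1: no string has ≥2 trees
length 2: no string has ≥2 trees
length 3: d d d has 2 parse trees

Two derivations of d d d:
  P0 ⇒ P0 P0 ⇒ P0 P0 P0 ⇒ d P0 P0 ⇒ d d P0 ⇒ d d d
  P0 ⇒ P0 P0 ⇒ d P0 ⇒ d P0 P0 ⇒ d d P0 ⇒ d d d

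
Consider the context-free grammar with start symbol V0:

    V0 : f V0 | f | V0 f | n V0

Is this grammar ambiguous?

Ambiguous

Witness: f f

Derivation 1: V0 ⇒ f V0 ⇒ f f
Derivation 2: V0 ⇒ V0 f ⇒ f f

Two distinct leftmost derivations for the same string.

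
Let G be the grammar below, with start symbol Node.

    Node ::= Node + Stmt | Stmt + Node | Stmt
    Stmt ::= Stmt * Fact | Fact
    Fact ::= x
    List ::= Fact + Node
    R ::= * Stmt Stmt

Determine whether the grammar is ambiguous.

Witness: x + x

Derivation 1: Node ⇒ Node + Stmt ⇒ Stmt + Stmt ⇒ Fact + Stmt ⇒ x + Stmt ⇒ x + Fact ⇒ x + x
Derivation 2: Node ⇒ Stmt + Node ⇒ Fact + Node ⇒ x + Node ⇒ x + Stmt ⇒ x + Fact ⇒ x + x

Two distinct leftmost derivations for the same string.

Ambiguous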